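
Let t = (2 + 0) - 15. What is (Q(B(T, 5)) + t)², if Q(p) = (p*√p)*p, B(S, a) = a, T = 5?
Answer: 3294 - 650*√5 ≈ 1840.6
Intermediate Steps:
Q(p) = p^(5/2) (Q(p) = p^(3/2)*p = p^(5/2))
t = -13 (t = 2 - 15 = -13)
(Q(B(T, 5)) + t)² = (5^(5/2) - 13)² = (25*√5 - 13)² = (-13 + 25*√5)²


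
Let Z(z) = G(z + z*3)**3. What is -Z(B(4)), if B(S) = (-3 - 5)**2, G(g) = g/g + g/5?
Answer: -17779581/125 ≈ -1.4224e+5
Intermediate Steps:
G(g) = 1 + g/5 (G(g) = 1 + g*(1/5) = 1 + g/5)
B(S) = 64 (B(S) = (-8)**2 = 64)
Z(z) = (1 + 4*z/5)**3 (Z(z) = (1 + (z + z*3)/5)**3 = (1 + (z + 3*z)/5)**3 = (1 + (4*z)/5)**3 = (1 + 4*z/5)**3)
-Z(B(4)) = -(5 + 4*64)**3/125 = -(5 + 256)**3/125 = -261**3/125 = -17779581/125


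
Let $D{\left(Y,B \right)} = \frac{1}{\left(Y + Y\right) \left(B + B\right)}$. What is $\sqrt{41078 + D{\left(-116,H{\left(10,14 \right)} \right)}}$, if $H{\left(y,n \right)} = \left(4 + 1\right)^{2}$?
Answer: $\frac{\sqrt{13818639171}}{580} \approx 202.68$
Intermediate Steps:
$H{\left(y,n \right)} = 25$ ($H{\left(y,n \right)} = 5^{2} = 25$)
$D{\left(Y,B \right)} = \frac{1}{4 B Y}$ ($D{\left(Y,B \right)} = \frac{1}{2 Y 2 B} = \frac{1}{4 B Y}$)
$\sqrt{41078 + D{\left(-116,H{\left(10,14 \right)} \right)}} = \sqrt{41078 + \frac{1}{4 \cdot 25 \left(-116\right)}} = \sqrt{41078 + \frac{1}{4} \cdot \frac{1}{25} \left(- \frac{1}{116}\right)} = \sqrt{41078 - \frac{1}{11600}} = \sqrt{\frac{476504799}{11600}} = \frac{\sqrt{13818639171}}{580}$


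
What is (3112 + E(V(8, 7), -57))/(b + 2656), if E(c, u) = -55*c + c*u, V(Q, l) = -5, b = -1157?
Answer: 3672/1499 ≈ 2.4496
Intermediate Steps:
(3112 + E(V(8, 7), -57))/(b + 2656) = (3112 - 5*(-55 - 57))/(-1157 + 2656) = (3112 - 5*(-112))/1499 = (3112 + 560)*(1/1499) = 3672*(1/1499) = 3672/1499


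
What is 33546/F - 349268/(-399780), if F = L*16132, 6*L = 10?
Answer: 1710125413/806156370 ≈ 2.1213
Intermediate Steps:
L = 5/3 (L = (⅙)*10 = 5/3 ≈ 1.6667)
F = 80660/3 (F = (5/3)*16132 = 80660/3 ≈ 26887.)
33546/F - 349268/(-399780) = 33546/(80660/3) - 349268/(-399780) = 33546*(3/80660) - 349268*(-1/399780) = 50319/40330 + 87317/99945 = 1710125413/806156370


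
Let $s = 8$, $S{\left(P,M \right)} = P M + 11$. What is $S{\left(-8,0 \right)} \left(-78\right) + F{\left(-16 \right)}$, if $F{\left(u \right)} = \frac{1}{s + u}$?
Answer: $- \frac{6865}{8} \approx -858.13$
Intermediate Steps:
$S{\left(P,M \right)} = 11 + M P$ ($S{\left(P,M \right)} = M P + 11 = 11 + M P$)
$F{\left(u \right)} = \frac{1}{8 + u}$
$S{\left(-8,0 \right)} \left(-78\right) + F{\left(-16 \right)} = \left(11 + 0 \left(-8\right)\right) \left(-78\right) + \frac{1}{8 - 16} = \left(11 + 0\right) \left(-78\right) + \frac{1}{-8} = 11 \left(-78\right) - \frac{1}{8} = -858 - \frac{1}{8} = - \frac{6865}{8}$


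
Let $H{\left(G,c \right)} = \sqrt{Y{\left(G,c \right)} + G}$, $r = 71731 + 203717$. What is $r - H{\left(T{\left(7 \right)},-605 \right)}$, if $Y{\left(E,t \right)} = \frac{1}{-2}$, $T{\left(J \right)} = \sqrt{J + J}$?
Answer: $275448 - \frac{\sqrt{-2 + 4 \sqrt{14}}}{2} \approx 2.7545 \cdot 10^{5}$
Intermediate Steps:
$T{\left(J \right)} = \sqrt{2} \sqrt{J}$ ($T{\left(J \right)} = \sqrt{2 J} = \sqrt{2} \sqrt{J}$)
$r = 275448$
$Y{\left(E,t \right)} = - \frac{1}{2}$
$H{\left(G,c \right)} = \sqrt{- \frac{1}{2} + G}$
$r - H{\left(T{\left(7 \right)},-605 \right)} = 275448 - \frac{\sqrt{-2 + 4 \sqrt{2} \sqrt{7}}}{2} = 275448 - \frac{\sqrt{-2 + 4 \sqrt{14}}}{2}$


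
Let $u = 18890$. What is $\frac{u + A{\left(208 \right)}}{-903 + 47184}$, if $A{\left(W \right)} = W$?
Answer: $\frac{6366}{15427} \approx 0.41265$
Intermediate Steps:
$\frac{u + A{\left(208 \right)}}{-903 + 47184} = \frac{18890 + 208}{-903 + 47184} = \frac{19098}{46281} = 19098 \cdot \frac{1}{46281} = \frac{6366}{15427}$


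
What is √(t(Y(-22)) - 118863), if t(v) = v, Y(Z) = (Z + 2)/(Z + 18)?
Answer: I*√118858 ≈ 344.76*I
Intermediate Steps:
Y(Z) = (2 + Z)/(18 + Z)
√(t(Y(-22)) - 118863) = √((2 - 22)/(18 - 22) - 118863) = √(-20/(-4) - 118863) = √(-¼*(-20) - 118863) = √(5 - 118863) = √(-118858) = I*√118858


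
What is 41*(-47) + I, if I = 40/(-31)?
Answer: -59777/31 ≈ -1928.3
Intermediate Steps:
I = -40/31 (I = 40*(-1/31) = -40/31 ≈ -1.2903)
41*(-47) + I = 41*(-47) - 40/31 = -1927 - 40/31 = -59777/31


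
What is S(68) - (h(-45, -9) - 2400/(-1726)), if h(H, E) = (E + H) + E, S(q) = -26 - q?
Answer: -27953/863 ≈ -32.391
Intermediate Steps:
h(H, E) = H + 2*E
S(68) - (h(-45, -9) - 2400/(-1726)) = (-26 - 1*68) - ((-45 + 2*(-9)) - 2400/(-1726)) = (-26 - 68) - ((-45 - 18) - 2400*(-1/1726)) = -94 - (-63 + 1200/863) = -94 - 1*(-53169/863) = -94 + 53169/863 = -27953/863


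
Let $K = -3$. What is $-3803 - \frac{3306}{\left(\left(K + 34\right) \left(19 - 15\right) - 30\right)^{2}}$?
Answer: $- \frac{16803307}{4418} \approx -3803.4$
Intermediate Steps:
$-3803 - \frac{3306}{\left(\left(K + 34\right) \left(19 - 15\right) - 30\right)^{2}} = -3803 - \frac{3306}{\left(\left(-3 + 34\right) \left(19 - 15\right) - 30\right)^{2}} = -3803 - \frac{3306}{\left(31 \cdot 4 - 30\right)^{2}} = -3803 - \frac{3306}{\left(124 - 30\right)^{2}} = -3803 - \frac{3306}{94^{2}} = -3803 - \frac{3306}{8836} = -3803 - 3306 \cdot \frac{1}{8836} = -3803 - \frac{1653}{4418} = - \frac{16803307}{4418}$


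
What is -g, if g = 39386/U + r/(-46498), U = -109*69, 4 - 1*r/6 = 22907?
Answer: 398924725/174855729 ≈ 2.2815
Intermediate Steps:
r = -137418 (r = 24 - 6*22907 = 24 - 137442 = -137418)
U = -7521
g = -398924725/174855729 (g = 39386/(-7521) - 137418/(-46498) = 39386*(-1/7521) - 137418*(-1/46498) = -39386/7521 + 68709/23249 = -398924725/174855729 ≈ -2.2815)
-g = -1*(-398924725/174855729) = 398924725/174855729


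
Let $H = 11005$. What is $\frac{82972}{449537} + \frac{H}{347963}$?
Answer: $\frac{3074394611}{14220203921} \approx 0.2162$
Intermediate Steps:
$\frac{82972}{449537} + \frac{H}{347963} = \frac{82972}{449537} + \frac{11005}{347963} = \frac{3074394611}{14220203921}$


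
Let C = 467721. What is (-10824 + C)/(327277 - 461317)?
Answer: -152299/44680 ≈ -3.4087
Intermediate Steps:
(-10824 + C)/(327277 - 461317) = (-10824 + 467721)/(327277 - 461317) = 456897/(-134040) = 456897*(-1/134040) = -152299/44680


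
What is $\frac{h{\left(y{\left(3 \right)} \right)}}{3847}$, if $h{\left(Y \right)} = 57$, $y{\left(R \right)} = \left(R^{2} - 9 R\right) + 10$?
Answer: $\frac{57}{3847} \approx 0.014817$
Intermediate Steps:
$y{\left(R \right)} = 10 + R^{2} - 9 R$
$\frac{h{\left(y{\left(3 \right)} \right)}}{3847} = \frac{57}{3847}$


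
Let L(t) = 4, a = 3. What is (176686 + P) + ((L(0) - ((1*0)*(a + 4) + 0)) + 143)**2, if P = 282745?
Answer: 481040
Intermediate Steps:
(176686 + P) + ((L(0) - ((1*0)*(a + 4) + 0)) + 143)**2 = (176686 + 282745) + ((4 - ((1*0)*(3 + 4) + 0)) + 143)**2 = 459431 + ((4 - (0*7 + 0)) + 143)**2 = 459431 + ((4 - (0 + 0)) + 143)**2 = 459431 + ((4 - 1*0) + 143)**2 = 459431 + ((4 + 0) + 143)**2 = 459431 + (4 + 143)**2 = 459431 + 147**2 = 459431 + 21609 = 481040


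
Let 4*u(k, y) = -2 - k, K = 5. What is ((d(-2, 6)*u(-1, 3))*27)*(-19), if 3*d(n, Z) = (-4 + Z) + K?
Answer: 1197/4 ≈ 299.25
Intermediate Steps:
d(n, Z) = ⅓ + Z/3 (d(n, Z) = ((-4 + Z) + 5)/3 = (1 + Z)/3 = ⅓ + Z/3)
u(k, y) = -½ - k/4 (u(k, y) = (-2 - k)/4 = -½ - k/4)
((d(-2, 6)*u(-1, 3))*27)*(-19) = (((⅓ + (⅓)*6)*(-½ - ¼*(-1)))*27)*(-19) = (((⅓ + 2)*(-½ + ¼))*27)*(-19) = (((7/3)*(-¼))*27)*(-19) = -7/12*27*(-19) = -63/4*(-19) = 1197/4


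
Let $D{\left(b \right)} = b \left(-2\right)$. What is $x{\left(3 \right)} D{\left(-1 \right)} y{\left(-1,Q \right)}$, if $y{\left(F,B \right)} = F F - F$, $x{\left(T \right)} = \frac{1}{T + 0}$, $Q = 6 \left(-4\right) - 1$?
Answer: $\frac{4}{3} \approx 1.3333$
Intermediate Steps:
$D{\left(b \right)} = - 2 b$
$Q = -25$ ($Q = -24 - 1 = -25$)
$x{\left(T \right)} = \frac{1}{T}$
$y{\left(F,B \right)} = F^{2} - F$
$x{\left(3 \right)} D{\left(-1 \right)} y{\left(-1,Q \right)} = \frac{\left(-2\right) \left(-1\right)}{3} \left(- (-1 - 1)\right) = \frac{1}{3} \cdot 2 \left(\left(-1\right) \left(-2\right)\right) = \frac{2}{3} \cdot 2 = \frac{4}{3}$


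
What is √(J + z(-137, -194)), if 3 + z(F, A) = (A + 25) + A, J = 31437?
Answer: √31071 ≈ 176.27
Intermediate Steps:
z(F, A) = 22 + 2*A (z(F, A) = -3 + ((A + 25) + A) = -3 + ((25 + A) + A) = -3 + (25 + 2*A) = 22 + 2*A)
√(J + z(-137, -194)) = √(31437 + (22 + 2*(-194))) = √(31437 + (22 - 388)) = √(31437 - 366) = √31071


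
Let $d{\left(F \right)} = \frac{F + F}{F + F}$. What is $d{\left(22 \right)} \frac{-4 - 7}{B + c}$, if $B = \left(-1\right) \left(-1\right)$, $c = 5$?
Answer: $- \frac{11}{6} \approx -1.8333$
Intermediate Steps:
$B = 1$
$d{\left(F \right)} = 1$ ($d{\left(F \right)} = \frac{2 F}{2 F} = 2 F \frac{1}{2 F} = 1$)
$d{\left(22 \right)} \frac{-4 - 7}{B + c} = 1 \frac{-4 - 7}{1 + 5} = 1 \left(- \frac{11}{6}\right) = - \frac{11}{6}$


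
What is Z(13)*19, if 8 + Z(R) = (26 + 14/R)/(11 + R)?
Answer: -5092/39 ≈ -130.56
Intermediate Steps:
Z(R) = -8 + (26 + 14/R)/(11 + R)
Z(13)*19 = (2*(7 - 31*13 - 4*13²)/(13*(11 + 13)))*19 = (2*(1/13)*(7 - 403 - 4*169)/24)*19 = (2*(1/13)*(1/24)*(7 - 403 - 676))*19 = (2*(1/13)*(1/24)*(-1072))*19 = -268/39*19 = -5092/39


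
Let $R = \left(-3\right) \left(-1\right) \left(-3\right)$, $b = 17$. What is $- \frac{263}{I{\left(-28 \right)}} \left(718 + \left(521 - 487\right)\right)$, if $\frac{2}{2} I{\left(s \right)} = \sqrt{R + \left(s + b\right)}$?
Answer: $\frac{98888 i \sqrt{5}}{5} \approx 44224.0 i$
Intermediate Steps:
$R = -9$ ($R = 3 \left(-3\right) = -9$)
$I{\left(s \right)} = \sqrt{8 + s}$ ($I{\left(s \right)} = \sqrt{-9 + \left(s + 17\right)} = \sqrt{-9 + \left(17 + s\right)} = \sqrt{8 + s}$)
$- \frac{263}{I{\left(-28 \right)}} \left(718 + \left(521 - 487\right)\right) = - \frac{263}{\sqrt{8 - 28}} \left(718 + \left(521 - 487\right)\right) = - \frac{263}{\sqrt{-20}} \left(718 + \left(521 - 487\right)\right) = - \frac{263}{2 i \sqrt{5}} \left(718 + 34\right) = - 263 \left(- \frac{i \sqrt{5}}{10}\right) 752 = \frac{263 i \sqrt{5}}{10} \cdot 752 = \frac{98888 i \sqrt{5}}{5}$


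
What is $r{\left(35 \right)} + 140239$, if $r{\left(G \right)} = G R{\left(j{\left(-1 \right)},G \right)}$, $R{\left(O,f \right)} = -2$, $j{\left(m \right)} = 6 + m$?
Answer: $140169$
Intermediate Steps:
$r{\left(G \right)} = - 2 G$ ($r{\left(G \right)} = G \left(-2\right) = - 2 G$)
$r{\left(35 \right)} + 140239 = \left(-2\right) 35 + 140239 = -70 + 140239 = 140169$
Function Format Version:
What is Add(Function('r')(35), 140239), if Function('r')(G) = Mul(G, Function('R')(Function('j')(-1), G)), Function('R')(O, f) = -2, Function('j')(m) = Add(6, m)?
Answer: 140169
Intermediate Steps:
Function('r')(G) = Mul(-2, G) (Function('r')(G) = Mul(G, -2) = Mul(-2, G))
Add(Function('r')(35), 140239) = Add(Mul(-2, 35), 140239) = Add(-70, 140239) = 140169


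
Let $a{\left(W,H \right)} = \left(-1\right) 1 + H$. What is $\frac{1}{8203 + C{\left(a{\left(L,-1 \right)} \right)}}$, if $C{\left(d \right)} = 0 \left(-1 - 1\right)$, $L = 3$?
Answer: $\frac{1}{8203} \approx 0.00012191$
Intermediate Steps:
$a{\left(W,H \right)} = -1 + H$
$C{\left(d \right)} = 0$ ($C{\left(d \right)} = 0 \left(-2\right) = 0$)
$\frac{1}{8203 + C{\left(a{\left(L,-1 \right)} \right)}} = \frac{1}{8203 + 0} = \frac{1}{8203}$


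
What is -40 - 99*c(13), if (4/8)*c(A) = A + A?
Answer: -5188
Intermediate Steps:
c(A) = 4*A (c(A) = 2*(A + A) = 2*(2*A) = 4*A)
-40 - 99*c(13) = -40 - 396*13 = -40 - 99*52 = -40 - 5148 = -5188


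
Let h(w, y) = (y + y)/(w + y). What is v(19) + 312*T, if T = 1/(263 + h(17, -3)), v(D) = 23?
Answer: 22229/919 ≈ 24.188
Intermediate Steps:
h(w, y) = 2*y/(w + y) (h(w, y) = (2*y)/(w + y) = 2*y/(w + y))
T = 7/1838 (T = 1/(263 + 2*(-3)/(17 - 3)) = 1/(263 + 2*(-3)/14) = 1/(263 + 2*(-3)*(1/14)) = 1/(263 - 3/7) = 1/(1838/7) = 7/1838 ≈ 0.0038085)
v(19) + 312*T = 23 + 312*(7/1838) = 23 + 1092/919 = 22229/919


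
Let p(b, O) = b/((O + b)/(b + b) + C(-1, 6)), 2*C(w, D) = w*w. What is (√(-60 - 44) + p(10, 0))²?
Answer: -4 + 40*I*√26 ≈ -4.0 + 203.96*I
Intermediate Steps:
C(w, D) = w²/2 (C(w, D) = (w*w)/2 = w²/2)
p(b, O) = b/(½ + (O + b)/(2*b)) (p(b, O) = b/((O + b)/(b + b) + (½)*(-1)²) = b/((O + b)/((2*b)) + (½)*1) = b/((O + b)*(1/(2*b)) + ½) = b/((O + b)/(2*b) + ½) = b/(½ + (O + b)/(2*b)))
(√(-60 - 44) + p(10, 0))² = (√(-60 - 44) + 2*10²/(0 + 2*10))² = (√(-104) + 2*100/(0 + 20))² = (2*I*√26 + 2*100/20)² = (2*I*√26 + 2*100*(1/20))² = (2*I*√26 + 10)² = (10 + 2*I*√26)²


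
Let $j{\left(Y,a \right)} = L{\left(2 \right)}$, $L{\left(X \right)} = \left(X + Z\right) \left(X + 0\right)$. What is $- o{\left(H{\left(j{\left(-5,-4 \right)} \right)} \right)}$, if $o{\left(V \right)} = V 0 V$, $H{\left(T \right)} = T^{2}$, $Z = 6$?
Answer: $0$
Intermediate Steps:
$L{\left(X \right)} = X \left(6 + X\right)$ ($L{\left(X \right)} = \left(X + 6\right) \left(X + 0\right) = \left(6 + X\right) X = X \left(6 + X\right)$)
$j{\left(Y,a \right)} = 16$ ($j{\left(Y,a \right)} = 2 \left(6 + 2\right) = 2 \cdot 8 = 16$)
$o{\left(V \right)} = 0$ ($o{\left(V \right)} = 0 V = 0$)
$- o{\left(H{\left(j{\left(-5,-4 \right)} \right)} \right)} = \left(-1\right) 0 = 0$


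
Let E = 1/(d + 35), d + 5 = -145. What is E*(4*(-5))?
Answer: 4/23 ≈ 0.17391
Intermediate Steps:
d = -150 (d = -5 - 145 = -150)
E = -1/115 (E = 1/(-150 + 35) = 1/(-115) = -1/115 ≈ -0.0086956)
E*(4*(-5)) = -4*(-5)/115 = -1/115*(-20) = 4/23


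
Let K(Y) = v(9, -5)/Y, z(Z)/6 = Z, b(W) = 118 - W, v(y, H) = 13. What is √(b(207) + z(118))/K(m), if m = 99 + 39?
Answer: 138*√619/13 ≈ 264.11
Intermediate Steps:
m = 138
z(Z) = 6*Z
K(Y) = 13/Y
√(b(207) + z(118))/K(m) = √((118 - 1*207) + 6*118)/((13/138)) = √((118 - 207) + 708)/((13*(1/138))) = √(-89 + 708)/(13/138) = √619*(138/13) = 138*√619/13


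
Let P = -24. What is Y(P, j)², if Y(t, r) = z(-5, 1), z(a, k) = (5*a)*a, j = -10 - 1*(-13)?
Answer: 15625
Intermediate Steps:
j = 3 (j = -10 + 13 = 3)
z(a, k) = 5*a²
Y(t, r) = 125 (Y(t, r) = 5*(-5)² = 5*25 = 125)
Y(P, j)² = 125² = 15625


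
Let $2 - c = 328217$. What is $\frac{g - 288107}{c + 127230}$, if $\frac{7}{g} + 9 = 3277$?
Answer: $\frac{941533669}{656818980} \approx 1.4335$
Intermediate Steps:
$c = -328215$ ($c = 2 - 328217 = -328215$)
$g = \frac{7}{3268}$ ($g = \frac{7}{-9 + 3277} = \frac{7}{3268} \approx 0.002142$)
$\frac{g - 288107}{c + 127230} = \frac{\frac{7}{3268} - 288107}{-328215 + 127230} = - \frac{941533669}{3268 \left(-200985\right)} = \left(- \frac{941533669}{3268}\right) \left(- \frac{1}{200985}\right) = \frac{941533669}{656818980}$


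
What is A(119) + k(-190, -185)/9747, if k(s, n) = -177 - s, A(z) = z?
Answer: 1159906/9747 ≈ 119.00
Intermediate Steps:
A(119) + k(-190, -185)/9747 = 119 + (-177 - 1*(-190))/9747 = 119 + (-177 + 190)*(1/9747) = 119 + 13*(1/9747) = 119 + 13/9747 = 1159906/9747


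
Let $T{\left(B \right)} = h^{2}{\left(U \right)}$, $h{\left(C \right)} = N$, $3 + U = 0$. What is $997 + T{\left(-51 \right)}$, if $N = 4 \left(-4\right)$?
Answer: $1253$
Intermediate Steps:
$U = -3$ ($U = -3 + 0 = -3$)
$N = -16$
$h{\left(C \right)} = -16$
$T{\left(B \right)} = 256$ ($T{\left(B \right)} = \left(-16\right)^{2} = 256$)
$997 + T{\left(-51 \right)} = 997 + 256 = 1253$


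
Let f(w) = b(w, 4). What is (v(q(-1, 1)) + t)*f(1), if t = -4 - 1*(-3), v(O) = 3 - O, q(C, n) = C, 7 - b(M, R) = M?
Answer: 18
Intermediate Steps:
b(M, R) = 7 - M
f(w) = 7 - w
t = -1 (t = -4 + 3 = -1)
(v(q(-1, 1)) + t)*f(1) = ((3 - 1*(-1)) - 1)*(7 - 1*1) = ((3 + 1) - 1)*(7 - 1) = (4 - 1)*6 = 3*6 = 18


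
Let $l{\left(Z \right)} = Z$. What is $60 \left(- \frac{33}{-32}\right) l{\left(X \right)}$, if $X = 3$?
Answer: $\frac{1485}{8} \approx 185.63$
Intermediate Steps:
$60 \left(- \frac{33}{-32}\right) l{\left(X \right)} = 60 \left(- \frac{33}{-32}\right) 3 = 60 \left(\left(-33\right) \left(- \frac{1}{32}\right)\right) 3 = 60 \cdot \frac{33}{32} \cdot 3 = \frac{495}{8} \cdot 3 = \frac{1485}{8}$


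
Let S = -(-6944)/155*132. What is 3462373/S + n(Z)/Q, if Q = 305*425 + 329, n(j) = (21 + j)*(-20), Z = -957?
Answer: 34095448745/58219392 ≈ 585.64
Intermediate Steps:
n(j) = -420 - 20*j
Q = 129954 (Q = 129625 + 329 = 129954)
S = 29568/5 (S = -(-6944)/155*132 = -124*(-56/155)*132 = (224/5)*132 = 29568/5 ≈ 5913.6)
3462373/S + n(Z)/Q = 3462373/(29568/5) + (-420 - 20*(-957))/129954 = 3462373*(5/29568) + (-420 + 19140)*(1/129954) = 17311865/29568 + 18720*(1/129954) = 17311865/29568 + 3120/21659 = 34095448745/58219392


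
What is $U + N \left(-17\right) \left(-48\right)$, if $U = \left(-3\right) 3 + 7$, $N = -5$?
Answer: $-4082$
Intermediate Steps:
$U = -2$ ($U = -9 + 7 = -2$)
$U + N \left(-17\right) \left(-48\right) = -2 + \left(-5\right) \left(-17\right) \left(-48\right) = -2 + 85 \left(-48\right) = -2 - 4080 = -4082$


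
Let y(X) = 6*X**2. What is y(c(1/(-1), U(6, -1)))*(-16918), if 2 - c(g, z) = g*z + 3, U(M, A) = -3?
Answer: -1624128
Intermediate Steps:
c(g, z) = -1 - g*z (c(g, z) = 2 - (g*z + 3) = 2 - (3 + g*z) = 2 + (-3 - g*z) = -1 - g*z)
y(c(1/(-1), U(6, -1)))*(-16918) = (6*(-1 - 1*1/(-1)*(-3))**2)*(-16918) = (6*(-1 - 1*1*(-1)*(-3))**2)*(-16918) = (6*(-1 - 1*(-1)*(-3))**2)*(-16918) = (6*(-1 - 3)**2)*(-16918) = (6*(-4)**2)*(-16918) = (6*16)*(-16918) = 96*(-16918) = -1624128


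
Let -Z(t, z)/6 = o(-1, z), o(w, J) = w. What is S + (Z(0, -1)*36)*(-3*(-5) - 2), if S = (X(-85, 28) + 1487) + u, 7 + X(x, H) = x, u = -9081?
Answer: -4878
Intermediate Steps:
X(x, H) = -7 + x
Z(t, z) = 6 (Z(t, z) = -6*(-1) = 6)
S = -7686 (S = ((-7 - 85) + 1487) - 9081 = (-92 + 1487) - 9081 = 1395 - 9081 = -7686)
S + (Z(0, -1)*36)*(-3*(-5) - 2) = -7686 + (6*36)*(-3*(-5) - 2) = -7686 + 216*(15 - 2) = -7686 + 216*13 = -7686 + 2808 = -4878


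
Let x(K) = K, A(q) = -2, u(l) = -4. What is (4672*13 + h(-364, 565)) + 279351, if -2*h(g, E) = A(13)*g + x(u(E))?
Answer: 339725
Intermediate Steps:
h(g, E) = 2 + g (h(g, E) = -(-2*g - 4)/2 = -(-4 - 2*g)/2 = 2 + g)
(4672*13 + h(-364, 565)) + 279351 = (4672*13 + (2 - 364)) + 279351 = (60736 - 362) + 279351 = 60374 + 279351 = 339725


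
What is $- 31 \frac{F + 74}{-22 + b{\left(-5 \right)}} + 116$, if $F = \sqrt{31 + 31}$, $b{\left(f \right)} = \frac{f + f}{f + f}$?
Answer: $\frac{4730}{21} + \frac{31 \sqrt{62}}{21} \approx 236.86$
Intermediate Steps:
$b{\left(f \right)} = 1$ ($b{\left(f \right)} = \frac{2 f}{2 f} = 2 f \frac{1}{2 f} = 1$)
$F = \sqrt{62} \approx 7.874$
$- 31 \frac{F + 74}{-22 + b{\left(-5 \right)}} + 116 = - 31 \frac{\sqrt{62} + 74}{-22 + 1} + 116 = - 31 \frac{74 + \sqrt{62}}{-21} + 116 = - 31 \left(74 + \sqrt{62}\right) \left(- \frac{1}{21}\right) + 116 = - 31 \left(- \frac{74}{21} - \frac{\sqrt{62}}{21}\right) + 116 = \left(\frac{2294}{21} + \frac{31 \sqrt{62}}{21}\right) + 116 = \frac{4730}{21} + \frac{31 \sqrt{62}}{21}$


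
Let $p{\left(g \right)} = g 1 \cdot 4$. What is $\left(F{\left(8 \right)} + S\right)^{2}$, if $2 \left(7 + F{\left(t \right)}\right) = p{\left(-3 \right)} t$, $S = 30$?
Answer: $625$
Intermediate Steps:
$p{\left(g \right)} = 4 g$ ($p{\left(g \right)} = g 4 = 4 g$)
$F{\left(t \right)} = -7 - 6 t$ ($F{\left(t \right)} = -7 + \frac{4 \left(-3\right) t}{2} = -7 + \frac{\left(-12\right) t}{2} = -7 - 6 t$)
$\left(F{\left(8 \right)} + S\right)^{2} = \left(\left(-7 - 48\right) + 30\right)^{2} = \left(-55 + 30\right)^{2} = \left(-25\right)^{2} = 625$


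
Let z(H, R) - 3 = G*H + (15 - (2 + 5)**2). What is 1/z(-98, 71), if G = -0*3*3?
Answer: -1/31 ≈ -0.032258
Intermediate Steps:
G = 0 (G = -1*0*3 = 0*3 = 0)
z(H, R) = -31 (z(H, R) = 3 + (0*H + (15 - (2 + 5)**2)) = 3 + (0 + (15 - 1*7**2)) = 3 + (0 + (15 - 1*49)) = 3 + (0 + (15 - 49)) = 3 + (0 - 34) = 3 - 34 = -31)
1/z(-98, 71) = 1/(-31) = -1/31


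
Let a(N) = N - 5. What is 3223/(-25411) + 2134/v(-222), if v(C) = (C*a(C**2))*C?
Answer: -3913768525777/30857418861498 ≈ -0.12683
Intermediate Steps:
a(N) = -5 + N
v(C) = C**2*(-5 + C**2) (v(C) = (C*(-5 + C**2))*C = C**2*(-5 + C**2))
3223/(-25411) + 2134/v(-222) = 3223/(-25411) + 2134/(((-222)**2*(-5 + (-222)**2))) = 3223*(-1/25411) + 2134/((49284*(-5 + 49284))) = -3223/25411 + 2134/((49284*49279)) = -3223/25411 + 2134/2428666236 = -3223/25411 + 2134*(1/2428666236) = -3223/25411 + 1067/1214333118 = -3913768525777/30857418861498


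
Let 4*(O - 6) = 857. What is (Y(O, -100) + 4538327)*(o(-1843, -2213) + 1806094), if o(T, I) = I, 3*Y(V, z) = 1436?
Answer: 24562395914377/3 ≈ 8.1875e+12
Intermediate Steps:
O = 881/4 (O = 6 + (1/4)*857 = 6 + 857/4 = 881/4 ≈ 220.25)
Y(V, z) = 1436/3 (Y(V, z) = (1/3)*1436 = 1436/3)
(Y(O, -100) + 4538327)*(o(-1843, -2213) + 1806094) = (1436/3 + 4538327)*(-2213 + 1806094) = (13616417/3)*1803881 = 24562395914377/3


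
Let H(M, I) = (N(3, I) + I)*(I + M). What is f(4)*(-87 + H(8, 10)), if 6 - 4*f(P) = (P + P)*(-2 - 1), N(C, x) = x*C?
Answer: 9495/2 ≈ 4747.5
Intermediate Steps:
N(C, x) = C*x
f(P) = 3/2 + 3*P/2 (f(P) = 3/2 - (P + P)*(-2 - 1)/4 = 3/2 - 2*P*(-3)/4 = 3/2 - (-3)*P/2 = 3/2 + 3*P/2)
H(M, I) = 4*I*(I + M) (H(M, I) = (3*I + I)*(I + M) = (4*I)*(I + M) = 4*I*(I + M))
f(4)*(-87 + H(8, 10)) = (3/2 + (3/2)*4)*(-87 + 4*10*(10 + 8)) = (3/2 + 6)*(-87 + 4*10*18) = 15*(-87 + 720)/2 = (15/2)*633 = 9495/2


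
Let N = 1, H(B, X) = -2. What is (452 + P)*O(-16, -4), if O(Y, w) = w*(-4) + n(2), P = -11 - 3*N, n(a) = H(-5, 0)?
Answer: 6132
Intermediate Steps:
n(a) = -2
P = -14 (P = -11 - 3*1 = -11 - 3 = -14)
O(Y, w) = -2 - 4*w (O(Y, w) = w*(-4) - 2 = -4*w - 2 = -2 - 4*w)
(452 + P)*O(-16, -4) = (452 - 14)*(-2 - 4*(-4)) = 438*(-2 + 16) = 438*14 = 6132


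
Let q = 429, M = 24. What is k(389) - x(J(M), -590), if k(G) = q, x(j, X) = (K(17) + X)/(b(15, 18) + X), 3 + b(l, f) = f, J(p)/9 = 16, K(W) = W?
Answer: 246102/575 ≈ 428.00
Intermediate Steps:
J(p) = 144 (J(p) = 9*16 = 144)
b(l, f) = -3 + f
x(j, X) = (17 + X)/(15 + X) (x(j, X) = (17 + X)/((-3 + 18) + X) = (17 + X)/(15 + X))
k(G) = 429
k(389) - x(J(M), -590) = 429 - (17 - 590)/(15 - 590) = 429 - (-573)/(-575) = 429 - (-1)*(-573)/575 = 429 - 1*573/575 = 429 - 573/575 = 246102/575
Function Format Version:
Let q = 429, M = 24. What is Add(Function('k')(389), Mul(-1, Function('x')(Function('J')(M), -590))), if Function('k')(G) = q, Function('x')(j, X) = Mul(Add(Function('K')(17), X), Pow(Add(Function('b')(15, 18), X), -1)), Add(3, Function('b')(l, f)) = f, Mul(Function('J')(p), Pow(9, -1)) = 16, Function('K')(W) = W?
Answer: Rational(246102, 575) ≈ 428.00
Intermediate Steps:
Function('J')(p) = 144 (Function('J')(p) = Mul(9, 16) = 144)
Function('b')(l, f) = Add(-3, f)
Function('x')(j, X) = Mul(Pow(Add(15, X), -1), Add(17, X)) (Function('x')(j, X) = Mul(Add(17, X), Pow(Add(Add(-3, 18), X), -1)) = Mul(Add(17, X), Pow(Add(15, X), -1)) = Mul(Pow(Add(15, X), -1), Add(17, X)))
Function('k')(G) = 429
Add(Function('k')(389), Mul(-1, Function('x')(Function('J')(M), -590))) = Add(429, Mul(-1, Mul(Pow(Add(15, -590), -1), Add(17, -590)))) = Add(429, Mul(-1, Mul(Pow(-575, -1), -573))) = Add(429, Mul(-1, Mul(Rational(-1, 575), -573))) = Add(429, Mul(-1, Rational(573, 575))) = Add(429, Rational(-573, 575)) = Rational(246102, 575)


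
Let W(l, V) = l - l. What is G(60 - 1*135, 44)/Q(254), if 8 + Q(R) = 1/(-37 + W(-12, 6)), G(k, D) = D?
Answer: -148/27 ≈ -5.4815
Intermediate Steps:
W(l, V) = 0
Q(R) = -297/37 (Q(R) = -8 + 1/(-37 + 0) = -8 + 1/(-37) = -8 - 1/37 = -297/37)
G(60 - 1*135, 44)/Q(254) = 44/(-297/37) = 44*(-37/297) = -148/27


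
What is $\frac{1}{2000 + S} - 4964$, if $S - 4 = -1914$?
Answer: $- \frac{446759}{90} \approx -4964.0$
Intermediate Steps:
$S = -1910$ ($S = 4 - 1914 = -1910$)
$\frac{1}{2000 + S} - 4964 = \frac{1}{2000 - 1910} - 4964 = \frac{1}{90} - 4964 = - \frac{446759}{90}$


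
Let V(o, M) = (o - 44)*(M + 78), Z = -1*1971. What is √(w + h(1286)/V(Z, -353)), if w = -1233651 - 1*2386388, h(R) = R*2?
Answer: I*√44461972810535995/110825 ≈ 1902.6*I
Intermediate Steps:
Z = -1971
h(R) = 2*R
w = -3620039 (w = -1233651 - 2386388 = -3620039)
V(o, M) = (-44 + o)*(78 + M)
√(w + h(1286)/V(Z, -353)) = √(-3620039 + (2*1286)/(-3432 - 44*(-353) + 78*(-1971) - 353*(-1971))) = √(-3620039 + 2572/(-3432 + 15532 - 153738 + 695763)) = √(-3620039 + 2572/554125) = √(-2005954108303/554125) = I*√44461972810535995/110825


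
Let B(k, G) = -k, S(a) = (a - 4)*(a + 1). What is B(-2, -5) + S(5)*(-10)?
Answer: -58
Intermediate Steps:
S(a) = (1 + a)*(-4 + a) (S(a) = (-4 + a)*(1 + a) = (1 + a)*(-4 + a))
B(-2, -5) + S(5)*(-10) = -1*(-2) + (-4 + 5² - 3*5)*(-10) = 2 + (-4 + 25 - 15)*(-10) = 2 + 6*(-10) = 2 - 60 = -58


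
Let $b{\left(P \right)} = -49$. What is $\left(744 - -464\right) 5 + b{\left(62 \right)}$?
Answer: $5991$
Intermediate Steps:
$\left(744 - -464\right) 5 + b{\left(62 \right)} = \left(744 - -464\right) 5 - 49 = \left(744 + 464\right) 5 - 49 = 1208 \cdot 5 - 49 = 6040 - 49 = 5991$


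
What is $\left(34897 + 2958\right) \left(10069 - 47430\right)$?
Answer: $-1414300655$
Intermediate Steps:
$\left(34897 + 2958\right) \left(10069 - 47430\right) = 37855 \left(10069 - 47430\right) = 37855 \left(-37361\right) = -1414300655$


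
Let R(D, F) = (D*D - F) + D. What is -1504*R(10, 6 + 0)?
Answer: -156416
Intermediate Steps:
R(D, F) = D + D**2 - F (R(D, F) = (D**2 - F) + D = D + D**2 - F)
-1504*R(10, 6 + 0) = -1504*(10 + 10**2 - (6 + 0)) = -1504*(10 + 100 - 1*6) = -1504*(10 + 100 - 6) = -1504*104 = -156416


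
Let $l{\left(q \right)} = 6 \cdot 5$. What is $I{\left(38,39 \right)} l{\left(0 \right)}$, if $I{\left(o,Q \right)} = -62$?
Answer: $-1860$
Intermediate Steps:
$l{\left(q \right)} = 30$
$I{\left(38,39 \right)} l{\left(0 \right)} = \left(-62\right) 30 = -1860$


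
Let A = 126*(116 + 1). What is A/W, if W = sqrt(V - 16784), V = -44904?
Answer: -7371*I*sqrt(15422)/15422 ≈ -59.355*I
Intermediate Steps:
W = 2*I*sqrt(15422) (W = sqrt(-44904 - 16784) = sqrt(-61688) = 2*I*sqrt(15422) ≈ 248.37*I)
A = 14742 (A = 126*117 = 14742)
A/W = 14742/((2*I*sqrt(15422))) = 14742*(-I*sqrt(15422)/30844) = -7371*I*sqrt(15422)/15422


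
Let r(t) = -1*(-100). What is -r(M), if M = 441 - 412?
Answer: -100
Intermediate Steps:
M = 29
r(t) = 100
-r(M) = -1*100 = -100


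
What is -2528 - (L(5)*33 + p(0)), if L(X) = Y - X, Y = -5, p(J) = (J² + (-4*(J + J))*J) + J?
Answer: -2198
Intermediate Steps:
p(J) = J - 7*J² (p(J) = (J² + (-8*J)*J) + J = (J² - 8*J²) + J = -7*J² + J = J - 7*J²)
L(X) = -5 - X
-2528 - (L(5)*33 + p(0)) = -2528 - ((-5 - 1*5)*33 + 0*(1 - 7*0)) = -2528 - ((-5 - 5)*33 + 0*(1 + 0)) = -2528 - (-10*33 + 0*1) = -2528 - (-330 + 0) = -2528 - 1*(-330) = -2528 + 330 = -2198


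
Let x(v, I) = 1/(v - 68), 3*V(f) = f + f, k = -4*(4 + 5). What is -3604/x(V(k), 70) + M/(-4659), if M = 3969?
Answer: 514923781/1553 ≈ 3.3157e+5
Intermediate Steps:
k = -36 (k = -4*9 = -36)
V(f) = 2*f/3 (V(f) = (f + f)/3 = (2*f)/3 = 2*f/3)
x(v, I) = 1/(-68 + v)
-3604/x(V(k), 70) + M/(-4659) = -3604/(1/(-68 + (⅔)*(-36))) + 3969/(-4659) = -3604/(1/(-68 - 24)) + 3969*(-1/4659) = -3604/(1/(-92)) - 1323/1553 = -3604/(-1/92) - 1323/1553 = -3604*(-92) - 1323/1553 = 331568 - 1323/1553 = 514923781/1553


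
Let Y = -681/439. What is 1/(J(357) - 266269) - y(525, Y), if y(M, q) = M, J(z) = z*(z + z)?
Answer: -5969776/11371 ≈ -525.00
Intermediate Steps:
J(z) = 2*z**2 (J(z) = z*(2*z) = 2*z**2)
Y = -681/439 (Y = -681*1/439 = -681/439 ≈ -1.5513)
1/(J(357) - 266269) - y(525, Y) = 1/(2*357**2 - 266269) - 1*525 = 1/(2*127449 - 266269) - 525 = 1/(254898 - 266269) - 525 = 1/(-11371) - 525 = -1/11371 - 525 = -5969776/11371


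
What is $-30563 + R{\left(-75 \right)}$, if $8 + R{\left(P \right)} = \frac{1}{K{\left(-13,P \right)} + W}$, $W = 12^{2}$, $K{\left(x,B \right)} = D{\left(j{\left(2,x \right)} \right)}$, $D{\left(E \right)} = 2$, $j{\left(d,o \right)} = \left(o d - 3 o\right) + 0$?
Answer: $- \frac{4463365}{146} \approx -30571.0$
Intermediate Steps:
$j{\left(d,o \right)} = - 3 o + d o$ ($j{\left(d,o \right)} = \left(d o - 3 o\right) + 0 = \left(- 3 o + d o\right) + 0 = - 3 o + d o$)
$K{\left(x,B \right)} = 2$
$W = 144$
$R{\left(P \right)} = - \frac{1167}{146}$ ($R{\left(P \right)} = -8 + \frac{1}{2 + 144} = -8 + \frac{1}{146} = - \frac{1167}{146}$)
$-30563 + R{\left(-75 \right)} = -30563 - \frac{1167}{146} = - \frac{4463365}{146}$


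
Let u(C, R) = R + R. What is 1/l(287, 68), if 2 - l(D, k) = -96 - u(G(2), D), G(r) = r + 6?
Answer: 1/672 ≈ 0.0014881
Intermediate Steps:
G(r) = 6 + r
u(C, R) = 2*R
l(D, k) = 98 + 2*D (l(D, k) = 2 - (-96 - 2*D) = 2 + (96 + 2*D) = 98 + 2*D)
1/l(287, 68) = 1/(98 + 2*287) = 1/(98 + 574) = 1/672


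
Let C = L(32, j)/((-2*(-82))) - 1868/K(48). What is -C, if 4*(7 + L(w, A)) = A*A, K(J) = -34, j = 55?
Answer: -663653/11152 ≈ -59.510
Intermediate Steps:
L(w, A) = -7 + A²/4 (L(w, A) = -7 + (A*A)/4 = -7 + A²/4)
C = 663653/11152 (C = (-7 + (¼)*55²)/((-2*(-82))) - 1868/(-34) = (-7 + (¼)*3025)/164 - 1868*(-1/34) = (-7 + 3025/4)*(1/164) + 934/17 = (2997/4)*(1/164) + 934/17 = 2997/656 + 934/17 = 663653/11152 ≈ 59.510)
-C = -1*663653/11152 = -663653/11152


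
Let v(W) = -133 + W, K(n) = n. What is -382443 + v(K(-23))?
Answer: -382599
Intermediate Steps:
-382443 + v(K(-23)) = -382443 + (-133 - 23) = -382443 - 156 = -382599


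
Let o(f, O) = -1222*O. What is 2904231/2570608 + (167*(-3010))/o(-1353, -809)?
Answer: 789474717389/1270648963792 ≈ 0.62132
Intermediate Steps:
2904231/2570608 + (167*(-3010))/o(-1353, -809) = 2904231/2570608 + (167*(-3010))/((-1222*(-809))) = 2904231*(1/2570608) - 502670/988598 = 2904231/2570608 - 502670*1/988598 = 2904231/2570608 - 251335/494299 = 789474717389/1270648963792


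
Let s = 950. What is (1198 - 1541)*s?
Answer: -325850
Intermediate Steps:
(1198 - 1541)*s = (1198 - 1541)*950 = -343*950 = -325850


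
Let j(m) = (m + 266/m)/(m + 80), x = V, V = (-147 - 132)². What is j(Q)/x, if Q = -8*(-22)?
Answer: 5207/584534016 ≈ 8.9080e-6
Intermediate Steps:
V = 77841 (V = (-279)² = 77841)
Q = 176
x = 77841
j(m) = (m + 266/m)/(80 + m)
j(Q)/x = ((266 + 176²)/(176*(80 + 176)))/77841 = ((1/176)*(266 + 30976)/256)*(1/77841) = ((1/176)*(1/256)*31242)*(1/77841) = (15621/22528)*(1/77841) = 5207/584534016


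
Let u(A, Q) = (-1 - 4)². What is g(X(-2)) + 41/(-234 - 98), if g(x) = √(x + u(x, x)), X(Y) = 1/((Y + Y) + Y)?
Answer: -41/332 + √894/6 ≈ 4.8598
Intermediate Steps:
u(A, Q) = 25 (u(A, Q) = (-5)² = 25)
X(Y) = 1/(3*Y) (X(Y) = 1/(2*Y + Y) = 1/(3*Y))
g(x) = √(25 + x) (g(x) = √(x + 25) = √(25 + x))
g(X(-2)) + 41/(-234 - 98) = √(25 + (⅓)/(-2)) + 41/(-234 - 98) = √(25 + (⅓)*(-½)) + 41/(-332) = √(25 - ⅙) + 41*(-1/332) = √(149/6) - 41/332 = √894/6 - 41/332 = -41/332 + √894/6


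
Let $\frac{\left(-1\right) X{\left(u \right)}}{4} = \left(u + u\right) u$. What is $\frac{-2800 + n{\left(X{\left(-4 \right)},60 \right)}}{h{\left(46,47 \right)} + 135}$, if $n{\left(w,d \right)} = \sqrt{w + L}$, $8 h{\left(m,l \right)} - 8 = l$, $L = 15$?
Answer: $- \frac{4480}{227} + \frac{8 i \sqrt{113}}{1135} \approx -19.736 + 0.074926 i$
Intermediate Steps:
$h{\left(m,l \right)} = 1 + \frac{l}{8}$
$X{\left(u \right)} = - 8 u^{2}$ ($X{\left(u \right)} = - 4 \left(u + u\right) u = - 4 \cdot 2 u u = - 4 \cdot 2 u^{2} = - 8 u^{2}$)
$n{\left(w,d \right)} = \sqrt{15 + w}$ ($n{\left(w,d \right)} = \sqrt{w + 15} = \sqrt{15 + w}$)
$\frac{-2800 + n{\left(X{\left(-4 \right)},60 \right)}}{h{\left(46,47 \right)} + 135} = \frac{-2800 + \sqrt{15 - 8 \left(-4\right)^{2}}}{\left(1 + \frac{1}{8} \cdot 47\right) + 135} = \frac{-2800 + \sqrt{15 - 128}}{\left(1 + \frac{47}{8}\right) + 135} = \frac{-2800 + \sqrt{15 - 128}}{\frac{55}{8} + 135} = \frac{-2800 + \sqrt{-113}}{\frac{1135}{8}} = \left(-2800 + i \sqrt{113}\right) \frac{8}{1135} = - \frac{4480}{227} + \frac{8 i \sqrt{113}}{1135}$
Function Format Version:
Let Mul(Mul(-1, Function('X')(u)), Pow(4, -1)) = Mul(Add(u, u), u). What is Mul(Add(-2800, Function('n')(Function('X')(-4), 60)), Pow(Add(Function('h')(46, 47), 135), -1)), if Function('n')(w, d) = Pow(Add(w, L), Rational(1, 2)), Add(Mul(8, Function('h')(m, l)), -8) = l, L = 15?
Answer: Add(Rational(-4480, 227), Mul(Rational(8, 1135), I, Pow(113, Rational(1, 2)))) ≈ Add(-19.736, Mul(0.074926, I))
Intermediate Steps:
Function('h')(m, l) = Add(1, Mul(Rational(1, 8), l))
Function('X')(u) = Mul(-8, Pow(u, 2)) (Function('X')(u) = Mul(-4, Mul(Add(u, u), u)) = Mul(-4, Mul(Mul(2, u), u)) = Mul(-4, Mul(2, Pow(u, 2))) = Mul(-8, Pow(u, 2)))
Function('n')(w, d) = Pow(Add(15, w), Rational(1, 2)) (Function('n')(w, d) = Pow(Add(w, 15), Rational(1, 2)) = Pow(Add(15, w), Rational(1, 2)))
Mul(Add(-2800, Function('n')(Function('X')(-4), 60)), Pow(Add(Function('h')(46, 47), 135), -1)) = Mul(Add(-2800, Pow(Add(15, Mul(-8, Pow(-4, 2))), Rational(1, 2))), Pow(Add(Add(1, Mul(Rational(1, 8), 47)), 135), -1)) = Mul(Add(-2800, Pow(Add(15, Mul(-8, 16)), Rational(1, 2))), Pow(Add(Add(1, Rational(47, 8)), 135), -1)) = Mul(Add(-2800, Pow(Add(15, -128), Rational(1, 2))), Pow(Add(Rational(55, 8), 135), -1)) = Mul(Add(-2800, Pow(-113, Rational(1, 2))), Pow(Rational(1135, 8), -1)) = Mul(Add(-2800, Mul(I, Pow(113, Rational(1, 2)))), Rational(8, 1135)) = Add(Rational(-4480, 227), Mul(Rational(8, 1135), I, Pow(113, Rational(1, 2))))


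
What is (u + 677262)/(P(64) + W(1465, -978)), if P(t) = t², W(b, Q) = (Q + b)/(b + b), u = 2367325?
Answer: 8920639910/12001767 ≈ 743.28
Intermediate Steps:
W(b, Q) = (Q + b)/(2*b) (W(b, Q) = (Q + b)/((2*b)) = (Q + b)*(1/(2*b)) = (Q + b)/(2*b))
(u + 677262)/(P(64) + W(1465, -978)) = (2367325 + 677262)/(64² + (½)*(-978 + 1465)/1465) = 3044587/(4096 + (½)*(1/1465)*487) = 3044587/(4096 + 487/2930) = 3044587/(12001767/2930) = 3044587*(2930/12001767) = 8920639910/12001767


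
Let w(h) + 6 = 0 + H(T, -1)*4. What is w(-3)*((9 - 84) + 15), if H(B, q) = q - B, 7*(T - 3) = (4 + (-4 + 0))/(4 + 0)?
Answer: 1320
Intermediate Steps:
T = 3 (T = 3 + ((4 + (-4 + 0))/(4 + 0))/7 = 3 + ((4 - 4)/4)/7 = 3 + (0*(1/4))/7 = 3 + (1/7)*0 = 3 + 0 = 3)
w(h) = -22 (w(h) = -6 + (0 + (-1 - 1*3)*4) = -6 + (0 + (-1 - 3)*4) = -6 + (0 - 4*4) = -6 + (0 - 16) = -6 - 16 = -22)
w(-3)*((9 - 84) + 15) = -22*((9 - 84) + 15) = -22*(-75 + 15) = -22*(-60) = 1320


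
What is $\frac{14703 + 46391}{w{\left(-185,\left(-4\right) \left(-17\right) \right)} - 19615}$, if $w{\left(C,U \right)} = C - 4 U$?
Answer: $- \frac{30547}{10036} \approx -3.0437$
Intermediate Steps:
$\frac{14703 + 46391}{w{\left(-185,\left(-4\right) \left(-17\right) \right)} - 19615} = \frac{14703 + 46391}{\left(-185 - 4 \left(\left(-4\right) \left(-17\right)\right)\right) - 19615} = \frac{61094}{\left(-185 - 272\right) - 19615} = \frac{61094}{-457 - 19615} = \frac{61094}{-20072} = 61094 \left(- \frac{1}{20072}\right) = - \frac{30547}{10036}$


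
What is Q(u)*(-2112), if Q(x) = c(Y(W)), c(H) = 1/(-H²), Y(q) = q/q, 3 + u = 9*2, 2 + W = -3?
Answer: 2112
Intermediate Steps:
W = -5 (W = -2 - 3 = -5)
u = 15 (u = -3 + 9*2 = -3 + 18 = 15)
Y(q) = 1
c(H) = -1/H²
Q(x) = -1 (Q(x) = -1/1² = -1*1 = -1)
Q(u)*(-2112) = -1*(-2112) = 2112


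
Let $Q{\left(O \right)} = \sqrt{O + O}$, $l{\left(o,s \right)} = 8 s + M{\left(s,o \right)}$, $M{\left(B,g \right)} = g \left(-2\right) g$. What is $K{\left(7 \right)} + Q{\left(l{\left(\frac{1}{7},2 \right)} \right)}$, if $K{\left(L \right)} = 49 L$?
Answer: $343 + \frac{2 \sqrt{391}}{7} \approx 348.65$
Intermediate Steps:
$M{\left(B,g \right)} = - 2 g^{2}$ ($M{\left(B,g \right)} = - 2 g g = - 2 g^{2}$)
$l{\left(o,s \right)} = - 2 o^{2} + 8 s$ ($l{\left(o,s \right)} = 8 s - 2 o^{2} = - 2 o^{2} + 8 s$)
$Q{\left(O \right)} = \sqrt{2} \sqrt{O}$ ($Q{\left(O \right)} = \sqrt{2 O} = \sqrt{2} \sqrt{O}$)
$K{\left(7 \right)} + Q{\left(l{\left(\frac{1}{7},2 \right)} \right)} = 49 \cdot 7 + \sqrt{2} \sqrt{- 2 \left(\frac{1}{7}\right)^{2} + 8 \cdot 2} = 343 + \sqrt{2} \sqrt{- \frac{2}{49} + 16} = 343 + \sqrt{2} \sqrt{\frac{782}{49}} = 343 + \sqrt{2} \frac{\sqrt{782}}{7} = 343 + \frac{2 \sqrt{391}}{7}$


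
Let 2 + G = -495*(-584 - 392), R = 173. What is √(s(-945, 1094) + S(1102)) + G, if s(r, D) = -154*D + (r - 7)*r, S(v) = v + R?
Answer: 483118 + √732439 ≈ 4.8397e+5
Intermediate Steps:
S(v) = 173 + v (S(v) = v + 173 = 173 + v)
s(r, D) = -154*D + r*(-7 + r) (s(r, D) = -154*D + (-7 + r)*r = -154*D + r*(-7 + r))
G = 483118 (G = -2 - 495*(-584 - 392) = -2 - 495*(-976) = -2 + 483120 = 483118)
√(s(-945, 1094) + S(1102)) + G = √(((-945)² - 154*1094 - 7*(-945)) + (173 + 1102)) + 483118 = √((893025 - 168476 + 6615) + 1275) + 483118 = √(731164 + 1275) + 483118 = √732439 + 483118 = 483118 + √732439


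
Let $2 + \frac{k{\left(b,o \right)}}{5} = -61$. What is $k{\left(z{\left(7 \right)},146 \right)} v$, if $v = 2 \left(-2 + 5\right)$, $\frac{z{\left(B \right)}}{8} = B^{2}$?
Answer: $-1890$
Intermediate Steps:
$z{\left(B \right)} = 8 B^{2}$
$v = 6$ ($v = 2 \cdot 3 = 6$)
$k{\left(b,o \right)} = -315$ ($k{\left(b,o \right)} = -10 + 5 \left(-61\right) = -10 - 305 = -315$)
$k{\left(z{\left(7 \right)},146 \right)} v = \left(-315\right) 6 = -1890$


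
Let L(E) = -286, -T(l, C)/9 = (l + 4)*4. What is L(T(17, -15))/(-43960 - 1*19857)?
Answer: 22/4909 ≈ 0.0044816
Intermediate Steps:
T(l, C) = -144 - 36*l (T(l, C) = -9*(l + 4)*4 = -9*(4 + l)*4 = -9*(16 + 4*l) = -144 - 36*l)
L(T(17, -15))/(-43960 - 1*19857) = -286/(-43960 - 1*19857) = -286/(-43960 - 19857) = -286/(-63817) = -286*(-1/63817) = 22/4909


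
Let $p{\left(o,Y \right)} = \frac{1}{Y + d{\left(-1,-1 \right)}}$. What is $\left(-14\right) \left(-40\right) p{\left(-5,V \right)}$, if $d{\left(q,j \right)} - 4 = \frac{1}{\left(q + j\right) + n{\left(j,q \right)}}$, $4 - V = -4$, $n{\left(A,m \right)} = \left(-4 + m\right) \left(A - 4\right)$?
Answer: $\frac{12880}{277} \approx 46.498$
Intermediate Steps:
$n{\left(A,m \right)} = \left(-4 + A\right) \left(-4 + m\right)$ ($n{\left(A,m \right)} = \left(-4 + m\right) \left(-4 + A\right) = \left(-4 + A\right) \left(-4 + m\right)$)
$V = 8$ ($V = 4 - -4 = 4 + 4 = 8$)
$d{\left(q,j \right)} = 4 + \frac{1}{16 - 3 j - 3 q + j q}$ ($d{\left(q,j \right)} = 4 + \frac{1}{\left(q + j\right) + \left(16 - 4 j - 4 q + j q\right)} = 4 + \frac{1}{\left(j + q\right) + \left(16 - 4 j - 4 q + j q\right)} = 4 + \frac{1}{16 - 3 j - 3 q + j q}$)
$p{\left(o,Y \right)} = \frac{1}{\frac{93}{23} + Y}$ ($p{\left(o,Y \right)} = \frac{1}{Y + \frac{65 - -12 - -12 + 4 \left(-1\right) \left(-1\right)}{16 - -3 - -3 - -1}} = \frac{1}{Y + \frac{65 + 12 + 12 + 4}{16 + 3 + 3 + 1}} = \frac{1}{Y + \frac{1}{23} \cdot 93} = \frac{1}{Y + \frac{93}{23}} = \frac{1}{\frac{93}{23} + Y}$)
$\left(-14\right) \left(-40\right) p{\left(-5,V \right)} = \left(-14\right) \left(-40\right) \frac{23}{93 + 23 \cdot 8} = 560 \frac{23}{93 + 184} = 560 \cdot \frac{23}{277} = \frac{12880}{277}$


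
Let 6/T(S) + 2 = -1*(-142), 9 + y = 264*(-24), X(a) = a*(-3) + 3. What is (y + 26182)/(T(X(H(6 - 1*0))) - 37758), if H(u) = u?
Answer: -1388590/2643057 ≈ -0.52537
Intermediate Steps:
X(a) = 3 - 3*a (X(a) = -3*a + 3 = 3 - 3*a)
y = -6345 (y = -9 + 264*(-24) = -9 - 6336 = -6345)
T(S) = 3/70 (T(S) = 6/(-2 - 1*(-142)) = 6/(-2 + 142) = 6/140 = 6*(1/140) = 3/70)
(y + 26182)/(T(X(H(6 - 1*0))) - 37758) = (-6345 + 26182)/(3/70 - 37758) = 19837/(-2643057/70) = 19837*(-70/2643057) = -1388590/2643057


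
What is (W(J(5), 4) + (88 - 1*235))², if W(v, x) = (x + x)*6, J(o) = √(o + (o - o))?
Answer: 9801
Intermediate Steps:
J(o) = √o (J(o) = √(o + 0) = √o)
W(v, x) = 12*x (W(v, x) = (2*x)*6 = 12*x)
(W(J(5), 4) + (88 - 1*235))² = (12*4 + (88 - 1*235))² = (48 + (88 - 235))² = (48 - 147)² = (-99)² = 9801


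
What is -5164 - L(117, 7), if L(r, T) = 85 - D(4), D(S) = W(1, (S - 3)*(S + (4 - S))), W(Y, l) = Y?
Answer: -5248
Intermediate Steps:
D(S) = 1
L(r, T) = 84 (L(r, T) = 85 - 1*1 = 85 - 1 = 84)
-5164 - L(117, 7) = -5164 - 1*84 = -5164 - 84 = -5248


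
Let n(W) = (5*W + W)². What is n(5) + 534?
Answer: 1434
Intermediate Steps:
n(W) = 36*W² (n(W) = (6*W)² = 36*W²)
n(5) + 534 = 36*5² + 534 = 36*25 + 534 = 900 + 534 = 1434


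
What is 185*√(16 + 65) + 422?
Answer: 2087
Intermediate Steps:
185*√(16 + 65) + 422 = 185*√81 + 422 = 185*9 + 422 = 1665 + 422 = 2087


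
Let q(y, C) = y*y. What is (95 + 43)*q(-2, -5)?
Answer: 552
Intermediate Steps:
q(y, C) = y**2
(95 + 43)*q(-2, -5) = (95 + 43)*(-2)**2 = 138*4 = 552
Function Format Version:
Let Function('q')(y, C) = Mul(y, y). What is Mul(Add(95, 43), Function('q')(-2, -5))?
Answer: 552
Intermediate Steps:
Function('q')(y, C) = Pow(y, 2)
Mul(Add(95, 43), Function('q')(-2, -5)) = Mul(Add(95, 43), Pow(-2, 2)) = Mul(138, 4) = 552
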